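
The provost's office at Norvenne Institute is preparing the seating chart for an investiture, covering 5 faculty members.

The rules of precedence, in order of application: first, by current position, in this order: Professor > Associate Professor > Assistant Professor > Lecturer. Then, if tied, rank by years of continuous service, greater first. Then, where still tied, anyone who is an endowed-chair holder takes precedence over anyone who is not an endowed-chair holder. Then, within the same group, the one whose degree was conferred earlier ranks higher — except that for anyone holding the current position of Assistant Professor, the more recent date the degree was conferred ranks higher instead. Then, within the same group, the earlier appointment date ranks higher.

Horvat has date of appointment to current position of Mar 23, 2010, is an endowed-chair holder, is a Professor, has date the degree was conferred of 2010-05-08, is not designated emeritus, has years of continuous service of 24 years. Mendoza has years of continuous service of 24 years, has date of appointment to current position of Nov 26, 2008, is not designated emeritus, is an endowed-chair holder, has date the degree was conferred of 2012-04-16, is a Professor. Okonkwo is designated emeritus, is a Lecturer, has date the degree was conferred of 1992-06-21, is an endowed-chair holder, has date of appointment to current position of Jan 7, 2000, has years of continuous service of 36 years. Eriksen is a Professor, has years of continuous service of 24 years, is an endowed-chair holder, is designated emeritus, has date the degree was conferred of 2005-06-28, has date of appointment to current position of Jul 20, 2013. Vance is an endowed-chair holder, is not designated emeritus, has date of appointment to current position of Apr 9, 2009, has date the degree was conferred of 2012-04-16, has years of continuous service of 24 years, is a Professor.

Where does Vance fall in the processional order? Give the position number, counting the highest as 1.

4

By current position: Eriksen, Horvat, Mendoza and Vance (Professor); then Okonkwo (Lecturer).
Eriksen, Horvat, Mendoza and Vance all have years of continuous service 24 years, so the next rule applies.
Eriksen, Horvat, Mendoza and Vance are each an endowed-chair holder, so the next rule applies.
Among Eriksen, Horvat, Mendoza and Vance, by date the degree was conferred (earlier first): Eriksen (2005-06-28) before Horvat (2010-05-08) before Mendoza and Vance (2012-04-16).
Among Mendoza and Vance, by date of appointment to current position (earlier first): Mendoza (Nov 26, 2008) before Vance (Apr 9, 2009).
Order: Eriksen, Horvat, Mendoza, Vance, Okonkwo. So position 4.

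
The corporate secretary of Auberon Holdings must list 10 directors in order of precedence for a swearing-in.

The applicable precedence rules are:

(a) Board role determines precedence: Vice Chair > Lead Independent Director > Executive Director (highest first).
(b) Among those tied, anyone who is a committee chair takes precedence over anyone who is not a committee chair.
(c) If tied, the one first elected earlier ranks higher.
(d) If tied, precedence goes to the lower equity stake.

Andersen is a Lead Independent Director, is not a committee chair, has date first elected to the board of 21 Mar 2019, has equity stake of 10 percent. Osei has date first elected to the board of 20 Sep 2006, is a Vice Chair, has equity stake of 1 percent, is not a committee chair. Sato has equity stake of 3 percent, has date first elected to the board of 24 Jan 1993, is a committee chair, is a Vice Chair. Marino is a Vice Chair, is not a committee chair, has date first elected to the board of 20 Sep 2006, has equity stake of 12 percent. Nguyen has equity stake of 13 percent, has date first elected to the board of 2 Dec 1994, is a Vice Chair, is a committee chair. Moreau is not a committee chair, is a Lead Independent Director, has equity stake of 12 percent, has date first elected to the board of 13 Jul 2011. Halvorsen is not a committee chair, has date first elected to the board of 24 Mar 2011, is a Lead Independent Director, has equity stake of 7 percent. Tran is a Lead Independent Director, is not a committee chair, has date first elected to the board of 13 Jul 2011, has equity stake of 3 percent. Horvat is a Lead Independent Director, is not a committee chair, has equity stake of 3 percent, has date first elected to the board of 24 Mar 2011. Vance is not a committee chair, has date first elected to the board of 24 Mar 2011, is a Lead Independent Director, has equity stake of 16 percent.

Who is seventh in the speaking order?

Vance

By board role: Sato, Nguyen, Osei and Marino (Vice Chair); then Horvat, Halvorsen, Vance, Tran, Moreau and Andersen (Lead Independent Director).
Among Sato, Nguyen, Osei and Marino, a committee chair before not a committee chair: Sato and Nguyen (a committee chair) before Osei and Marino (not a committee chair).
Among Sato and Nguyen, by date first elected to the board (earlier first): Sato (24 Jan 1993) before Nguyen (2 Dec 1994).
Osei and Marino both have date first elected to the board 20 Sep 2006, so the next rule applies.
Among Osei and Marino, by equity stake (lower first): Osei (1 percent) before Marino (12 percent).
Horvat, Halvorsen, Vance, Tran, Moreau and Andersen are each not a committee chair, so the next rule applies.
Among Horvat, Halvorsen, Vance, Tran, Moreau and Andersen, by date first elected to the board (earlier first): Horvat, Halvorsen and Vance (24 Mar 2011) before Tran and Moreau (13 Jul 2011) before Andersen (21 Mar 2019).
Among Horvat, Halvorsen and Vance, by equity stake (lower first): Horvat (3 percent) before Halvorsen (7 percent) before Vance (16 percent).
Among Tran and Moreau, by equity stake (lower first): Tran (3 percent) before Moreau (12 percent).
Order: Sato, Nguyen, Osei, Marino, Horvat, Halvorsen, Vance, Tran, Moreau, Andersen.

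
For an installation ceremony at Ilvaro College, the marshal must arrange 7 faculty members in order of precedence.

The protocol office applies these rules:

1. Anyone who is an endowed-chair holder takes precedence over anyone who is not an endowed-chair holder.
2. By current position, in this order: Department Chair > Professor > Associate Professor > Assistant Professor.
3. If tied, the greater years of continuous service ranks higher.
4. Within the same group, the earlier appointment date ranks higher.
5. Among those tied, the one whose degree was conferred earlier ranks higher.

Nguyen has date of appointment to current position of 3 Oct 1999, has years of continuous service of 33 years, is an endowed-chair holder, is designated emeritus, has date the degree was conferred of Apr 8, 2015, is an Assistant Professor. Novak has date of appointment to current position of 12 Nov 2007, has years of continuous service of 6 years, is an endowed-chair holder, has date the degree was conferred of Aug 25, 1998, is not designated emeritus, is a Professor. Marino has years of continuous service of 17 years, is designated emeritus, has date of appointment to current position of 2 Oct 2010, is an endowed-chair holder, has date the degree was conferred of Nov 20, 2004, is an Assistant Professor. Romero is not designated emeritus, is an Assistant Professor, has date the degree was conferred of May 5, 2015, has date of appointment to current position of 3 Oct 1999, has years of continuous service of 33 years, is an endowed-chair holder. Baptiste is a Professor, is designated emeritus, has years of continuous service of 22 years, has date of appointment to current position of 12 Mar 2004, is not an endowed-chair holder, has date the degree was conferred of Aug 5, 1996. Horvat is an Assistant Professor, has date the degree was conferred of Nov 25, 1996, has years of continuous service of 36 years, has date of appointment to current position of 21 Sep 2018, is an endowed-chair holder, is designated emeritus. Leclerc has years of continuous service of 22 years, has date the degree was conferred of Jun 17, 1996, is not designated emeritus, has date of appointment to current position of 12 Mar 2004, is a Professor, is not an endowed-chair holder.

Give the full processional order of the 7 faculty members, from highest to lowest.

Novak, Horvat, Nguyen, Romero, Marino, Leclerc, Baptiste

By the first rule: Novak, Horvat, Nguyen, Romero and Marino (each an endowed-chair holder); then Leclerc and Baptiste (both not an endowed-chair holder).
Among Novak, Horvat, Nguyen, Romero and Marino, by current position: Novak (Professor) before Horvat, Nguyen, Romero and Marino (Assistant Professor).
Among Horvat, Nguyen, Romero and Marino, by years of continuous service (higher first): Horvat (36 years) before Nguyen and Romero (33 years) before Marino (17 years).
Nguyen and Romero both have date of appointment to current position 3 Oct 1999, so the next rule applies.
Among Nguyen and Romero, by date the degree was conferred (earlier first): Nguyen (Apr 8, 2015) before Romero (May 5, 2015).
Leclerc and Baptiste are each Professor, so the next rule applies.
Leclerc and Baptiste both have years of continuous service 22 years, so the next rule applies.
Leclerc and Baptiste both have date of appointment to current position 12 Mar 2004, so the next rule applies.
Among Leclerc and Baptiste, by date the degree was conferred (earlier first): Leclerc (Jun 17, 1996) before Baptiste (Aug 5, 1996).
Full order: Novak, Horvat, Nguyen, Romero, Marino, Leclerc, Baptiste.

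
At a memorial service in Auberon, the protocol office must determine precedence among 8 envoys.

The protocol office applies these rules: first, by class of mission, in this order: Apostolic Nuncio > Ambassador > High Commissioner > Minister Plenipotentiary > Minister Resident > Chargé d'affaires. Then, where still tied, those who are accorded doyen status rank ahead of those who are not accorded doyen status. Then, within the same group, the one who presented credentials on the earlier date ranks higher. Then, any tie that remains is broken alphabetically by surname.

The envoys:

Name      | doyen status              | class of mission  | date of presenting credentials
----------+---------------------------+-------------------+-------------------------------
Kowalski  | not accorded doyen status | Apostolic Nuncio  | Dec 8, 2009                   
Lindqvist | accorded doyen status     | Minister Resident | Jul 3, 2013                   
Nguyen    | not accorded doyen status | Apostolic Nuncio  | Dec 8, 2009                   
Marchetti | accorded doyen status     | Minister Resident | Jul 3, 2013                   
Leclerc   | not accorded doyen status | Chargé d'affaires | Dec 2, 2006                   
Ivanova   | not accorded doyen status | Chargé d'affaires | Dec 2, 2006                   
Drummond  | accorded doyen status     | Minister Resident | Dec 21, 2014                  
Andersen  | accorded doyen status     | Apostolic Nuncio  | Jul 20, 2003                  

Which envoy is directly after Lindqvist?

By class of mission: Andersen, Kowalski and Nguyen (Apostolic Nuncio); then Lindqvist, Marchetti and Drummond (Minister Resident); then Ivanova and Leclerc (Chargé d'affaires).
Among Andersen, Kowalski and Nguyen, accorded doyen status before not accorded doyen status: Andersen (accorded doyen status) before Kowalski and Nguyen (not accorded doyen status).
Kowalski and Nguyen both have date of presenting credentials Dec 8, 2009, so the next rule applies.
Among Kowalski and Nguyen, alphabetically by surname: Kowalski before Nguyen.
Lindqvist, Marchetti and Drummond are each accorded doyen status, so the next rule applies.
Among Lindqvist, Marchetti and Drummond, by date of presenting credentials (earlier first): Lindqvist and Marchetti (Jul 3, 2013) before Drummond (Dec 21, 2014).
Among Lindqvist and Marchetti, alphabetically by surname: Lindqvist before Marchetti.
Ivanova and Leclerc are each not accorded doyen status, so the next rule applies.
Ivanova and Leclerc both have date of presenting credentials Dec 2, 2006, so the next rule applies.
Among Ivanova and Leclerc, alphabetically by surname: Ivanova before Leclerc.
Order: Andersen, Kowalski, Nguyen, Lindqvist, Marchetti, Drummond, Ivanova, Leclerc.

Marchetti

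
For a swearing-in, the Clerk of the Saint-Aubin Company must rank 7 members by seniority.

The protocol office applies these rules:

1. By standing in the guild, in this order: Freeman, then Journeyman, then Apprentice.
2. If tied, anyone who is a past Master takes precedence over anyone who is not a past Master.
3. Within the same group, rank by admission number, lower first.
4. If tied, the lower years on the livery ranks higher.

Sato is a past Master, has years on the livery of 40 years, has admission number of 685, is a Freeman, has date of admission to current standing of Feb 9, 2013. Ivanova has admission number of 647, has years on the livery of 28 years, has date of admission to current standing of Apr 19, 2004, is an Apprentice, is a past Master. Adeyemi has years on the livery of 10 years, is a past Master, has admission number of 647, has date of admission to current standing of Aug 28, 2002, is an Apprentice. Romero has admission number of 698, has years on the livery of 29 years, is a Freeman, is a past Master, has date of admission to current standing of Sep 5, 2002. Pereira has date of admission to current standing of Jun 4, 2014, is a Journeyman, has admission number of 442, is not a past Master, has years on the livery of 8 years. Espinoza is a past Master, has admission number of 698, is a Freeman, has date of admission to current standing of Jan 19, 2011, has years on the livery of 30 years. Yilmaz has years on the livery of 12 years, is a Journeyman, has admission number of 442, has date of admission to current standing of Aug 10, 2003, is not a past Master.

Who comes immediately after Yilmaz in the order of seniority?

By standing in the guild: Sato, Romero and Espinoza (Freeman); then Pereira and Yilmaz (Journeyman); then Adeyemi and Ivanova (Apprentice).
Sato, Romero and Espinoza are each a past Master, so the next rule applies.
Among Sato, Romero and Espinoza, by admission number (lower first): Sato (685) before Romero and Espinoza (698).
Among Romero and Espinoza, by years on the livery (lower first): Romero (29 years) before Espinoza (30 years).
Pereira and Yilmaz are each not a past Master, so the next rule applies.
Pereira and Yilmaz both have admission number 442, so the next rule applies.
Among Pereira and Yilmaz, by years on the livery (lower first): Pereira (8 years) before Yilmaz (12 years).
Adeyemi and Ivanova are each a past Master, so the next rule applies.
Adeyemi and Ivanova both have admission number 647, so the next rule applies.
Among Adeyemi and Ivanova, by years on the livery (lower first): Adeyemi (10 years) before Ivanova (28 years).
Order: Sato, Romero, Espinoza, Pereira, Yilmaz, Adeyemi, Ivanova.

Adeyemi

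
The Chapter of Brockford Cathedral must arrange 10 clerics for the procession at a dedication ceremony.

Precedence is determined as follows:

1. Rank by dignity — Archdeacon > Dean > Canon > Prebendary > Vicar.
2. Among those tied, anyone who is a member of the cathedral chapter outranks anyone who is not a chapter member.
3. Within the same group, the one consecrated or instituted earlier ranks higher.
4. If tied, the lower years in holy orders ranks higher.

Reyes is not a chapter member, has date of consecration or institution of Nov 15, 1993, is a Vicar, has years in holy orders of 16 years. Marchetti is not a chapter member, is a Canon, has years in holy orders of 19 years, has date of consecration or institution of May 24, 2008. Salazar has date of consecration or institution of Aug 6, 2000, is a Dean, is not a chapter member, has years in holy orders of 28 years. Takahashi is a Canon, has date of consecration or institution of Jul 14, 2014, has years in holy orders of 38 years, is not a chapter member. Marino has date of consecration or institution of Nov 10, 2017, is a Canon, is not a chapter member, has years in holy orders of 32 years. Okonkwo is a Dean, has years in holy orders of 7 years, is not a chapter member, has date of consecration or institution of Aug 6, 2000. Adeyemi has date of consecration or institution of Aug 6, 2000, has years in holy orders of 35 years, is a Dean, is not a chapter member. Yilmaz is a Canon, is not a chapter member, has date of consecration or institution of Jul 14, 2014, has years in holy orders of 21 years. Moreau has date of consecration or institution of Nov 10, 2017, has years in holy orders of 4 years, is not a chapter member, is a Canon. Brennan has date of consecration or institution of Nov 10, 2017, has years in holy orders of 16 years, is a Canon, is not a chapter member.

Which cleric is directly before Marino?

By dignity: Okonkwo, Salazar and Adeyemi (Dean); then Marchetti, Yilmaz, Takahashi, Moreau, Brennan and Marino (Canon); then Reyes (Vicar).
Okonkwo, Salazar and Adeyemi are each not a chapter member, so the next rule applies.
Okonkwo, Salazar and Adeyemi all have date of consecration or institution Aug 6, 2000, so the next rule applies.
Among Okonkwo, Salazar and Adeyemi, by years in holy orders (lower first): Okonkwo (7 years) before Salazar (28 years) before Adeyemi (35 years).
Marchetti, Yilmaz, Takahashi, Moreau, Brennan and Marino are each not a chapter member, so the next rule applies.
Among Marchetti, Yilmaz, Takahashi, Moreau, Brennan and Marino, by date of consecration or institution (earlier first): Marchetti (May 24, 2008) before Yilmaz and Takahashi (Jul 14, 2014) before Moreau, Brennan and Marino (Nov 10, 2017).
Among Yilmaz and Takahashi, by years in holy orders (lower first): Yilmaz (21 years) before Takahashi (38 years).
Among Moreau, Brennan and Marino, by years in holy orders (lower first): Moreau (4 years) before Brennan (16 years) before Marino (32 years).
Order: Okonkwo, Salazar, Adeyemi, Marchetti, Yilmaz, Takahashi, Moreau, Brennan, Marino, Reyes.

Brennan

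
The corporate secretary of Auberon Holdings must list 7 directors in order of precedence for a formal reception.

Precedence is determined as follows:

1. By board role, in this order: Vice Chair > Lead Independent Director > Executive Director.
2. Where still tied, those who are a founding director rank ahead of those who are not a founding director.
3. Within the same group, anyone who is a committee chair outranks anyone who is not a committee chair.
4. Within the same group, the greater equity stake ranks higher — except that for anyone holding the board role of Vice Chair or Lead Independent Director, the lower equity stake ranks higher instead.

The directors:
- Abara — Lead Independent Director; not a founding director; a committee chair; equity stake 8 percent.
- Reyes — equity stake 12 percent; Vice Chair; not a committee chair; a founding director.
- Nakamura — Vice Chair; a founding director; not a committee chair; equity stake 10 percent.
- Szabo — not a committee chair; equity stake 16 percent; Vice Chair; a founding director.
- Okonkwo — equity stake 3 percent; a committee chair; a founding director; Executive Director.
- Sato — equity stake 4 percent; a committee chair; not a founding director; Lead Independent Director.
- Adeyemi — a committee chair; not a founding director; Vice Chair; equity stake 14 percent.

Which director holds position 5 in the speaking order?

By board role: Nakamura, Reyes, Szabo and Adeyemi (Vice Chair); then Sato and Abara (Lead Independent Director); then Okonkwo (Executive Director).
Among Nakamura, Reyes, Szabo and Adeyemi, a founding director before not a founding director: Nakamura, Reyes and Szabo (a founding director) before Adeyemi (not a founding director).
Nakamura, Reyes and Szabo are each not a committee chair, so the next rule applies.
Among Nakamura, Reyes and Szabo, by equity stake (lower first) (reversed rule for this group): Nakamura (10 percent) before Reyes (12 percent) before Szabo (16 percent).
Sato and Abara are each not a founding director, so the next rule applies.
Sato and Abara are each a committee chair, so the next rule applies.
Among Sato and Abara, by equity stake (lower first) (reversed rule for this group): Sato (4 percent) before Abara (8 percent).
Order: Nakamura, Reyes, Szabo, Adeyemi, Sato, Abara, Okonkwo.

Sato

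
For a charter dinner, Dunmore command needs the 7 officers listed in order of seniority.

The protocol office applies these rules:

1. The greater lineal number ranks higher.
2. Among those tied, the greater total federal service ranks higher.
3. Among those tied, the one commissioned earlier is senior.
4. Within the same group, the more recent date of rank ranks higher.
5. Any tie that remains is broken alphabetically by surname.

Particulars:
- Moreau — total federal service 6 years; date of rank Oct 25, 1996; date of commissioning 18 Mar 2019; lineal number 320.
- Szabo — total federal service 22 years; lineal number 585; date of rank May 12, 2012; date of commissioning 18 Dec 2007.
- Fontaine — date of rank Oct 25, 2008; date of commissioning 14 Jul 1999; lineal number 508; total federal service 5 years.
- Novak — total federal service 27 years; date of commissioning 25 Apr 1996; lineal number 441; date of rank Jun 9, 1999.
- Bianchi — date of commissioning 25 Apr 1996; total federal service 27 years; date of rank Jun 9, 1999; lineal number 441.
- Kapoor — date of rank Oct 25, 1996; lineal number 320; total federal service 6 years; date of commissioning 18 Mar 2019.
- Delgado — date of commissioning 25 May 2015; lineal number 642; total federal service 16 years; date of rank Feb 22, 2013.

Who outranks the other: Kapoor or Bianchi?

By lineal number (higher first): Delgado (642); then Szabo (585); then Fontaine (508); then Bianchi and Novak (both 441); then Kapoor and Moreau (both 320).
Bianchi and Novak both have total federal service 27 years, so the next rule applies.
Bianchi and Novak both have date of commissioning 25 Apr 1996, so the next rule applies.
Bianchi and Novak both have date of rank Jun 9, 1999, so the next rule applies.
Among Bianchi and Novak, alphabetically by surname: Bianchi before Novak.
Kapoor and Moreau both have total federal service 6 years, so the next rule applies.
Kapoor and Moreau both have date of commissioning 18 Mar 2019, so the next rule applies.
Kapoor and Moreau both have date of rank Oct 25, 1996, so the next rule applies.
Among Kapoor and Moreau, alphabetically by surname: Kapoor before Moreau.
So Bianchi takes precedence.

Bianchi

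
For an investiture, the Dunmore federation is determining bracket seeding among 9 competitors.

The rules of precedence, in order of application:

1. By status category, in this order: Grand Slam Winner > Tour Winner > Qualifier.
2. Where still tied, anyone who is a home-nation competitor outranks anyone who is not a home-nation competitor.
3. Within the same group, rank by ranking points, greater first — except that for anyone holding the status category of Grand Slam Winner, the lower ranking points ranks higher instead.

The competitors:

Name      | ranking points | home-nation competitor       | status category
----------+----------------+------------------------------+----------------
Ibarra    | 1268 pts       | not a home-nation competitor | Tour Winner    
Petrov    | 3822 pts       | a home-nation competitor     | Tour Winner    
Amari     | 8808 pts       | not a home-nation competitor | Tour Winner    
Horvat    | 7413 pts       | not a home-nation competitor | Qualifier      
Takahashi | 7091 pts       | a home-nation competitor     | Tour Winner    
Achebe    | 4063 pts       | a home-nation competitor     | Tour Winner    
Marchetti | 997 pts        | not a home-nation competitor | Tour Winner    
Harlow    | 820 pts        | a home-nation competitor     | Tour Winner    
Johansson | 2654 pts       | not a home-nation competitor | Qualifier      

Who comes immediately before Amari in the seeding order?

Harlow

By status category: Takahashi, Achebe, Petrov, Harlow, Amari, Ibarra and Marchetti (Tour Winner); then Horvat and Johansson (Qualifier).
Among Takahashi, Achebe, Petrov, Harlow, Amari, Ibarra and Marchetti, a home-nation competitor before not a home-nation competitor: Takahashi, Achebe, Petrov and Harlow (a home-nation competitor) before Amari, Ibarra and Marchetti (not a home-nation competitor).
Among Takahashi, Achebe, Petrov and Harlow, by ranking points (higher first): Takahashi (7091 pts) before Achebe (4063 pts) before Petrov (3822 pts) before Harlow (820 pts).
Among Amari, Ibarra and Marchetti, by ranking points (higher first): Amari (8808 pts) before Ibarra (1268 pts) before Marchetti (997 pts).
Horvat and Johansson are each not a home-nation competitor, so the next rule applies.
Among Horvat and Johansson, by ranking points (higher first): Horvat (7413 pts) before Johansson (2654 pts).
Order: Takahashi, Achebe, Petrov, Harlow, Amari, Ibarra, Marchetti, Horvat, Johansson.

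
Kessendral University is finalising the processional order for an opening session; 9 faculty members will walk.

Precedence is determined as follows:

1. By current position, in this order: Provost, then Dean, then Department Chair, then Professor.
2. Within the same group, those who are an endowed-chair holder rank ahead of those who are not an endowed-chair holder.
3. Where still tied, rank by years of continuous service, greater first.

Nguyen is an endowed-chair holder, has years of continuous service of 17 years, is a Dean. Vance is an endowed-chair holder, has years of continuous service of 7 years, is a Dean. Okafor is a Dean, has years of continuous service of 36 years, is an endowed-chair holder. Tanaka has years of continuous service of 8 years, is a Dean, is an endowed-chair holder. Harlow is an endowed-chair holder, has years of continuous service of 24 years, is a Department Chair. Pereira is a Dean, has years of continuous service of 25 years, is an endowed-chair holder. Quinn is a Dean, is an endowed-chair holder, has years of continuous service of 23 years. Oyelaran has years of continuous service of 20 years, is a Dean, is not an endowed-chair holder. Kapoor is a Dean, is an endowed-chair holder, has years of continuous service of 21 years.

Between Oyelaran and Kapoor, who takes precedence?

Kapoor

By current position: Okafor, Pereira, Quinn, Kapoor, Nguyen, Tanaka, Vance and Oyelaran (Dean); then Harlow (Department Chair).
Among Okafor, Pereira, Quinn, Kapoor, Nguyen, Tanaka, Vance and Oyelaran, an endowed-chair holder before not an endowed-chair holder: Okafor, Pereira, Quinn, Kapoor, Nguyen, Tanaka and Vance (an endowed-chair holder) before Oyelaran (not an endowed-chair holder).
Among Okafor, Pereira, Quinn, Kapoor, Nguyen, Tanaka and Vance, by years of continuous service (higher first): Okafor (36 years) before Pereira (25 years) before Quinn (23 years) before Kapoor (21 years) before Nguyen (17 years) before Tanaka (8 years) before Vance (7 years).
So Kapoor takes precedence.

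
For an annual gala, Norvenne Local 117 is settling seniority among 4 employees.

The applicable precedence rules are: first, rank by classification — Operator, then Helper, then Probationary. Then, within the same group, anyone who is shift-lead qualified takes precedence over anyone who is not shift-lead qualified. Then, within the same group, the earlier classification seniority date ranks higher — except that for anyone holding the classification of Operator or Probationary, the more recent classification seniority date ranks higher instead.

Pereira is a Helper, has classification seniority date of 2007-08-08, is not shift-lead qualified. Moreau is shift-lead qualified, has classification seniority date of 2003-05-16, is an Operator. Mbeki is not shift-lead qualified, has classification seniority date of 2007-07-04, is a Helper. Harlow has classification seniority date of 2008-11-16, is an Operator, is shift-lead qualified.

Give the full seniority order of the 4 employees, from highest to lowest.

Harlow, Moreau, Mbeki, Pereira

By classification: Harlow and Moreau (Operator); then Mbeki and Pereira (Helper).
Harlow and Moreau are each shift-lead qualified, so the next rule applies.
Among Harlow and Moreau, by classification seniority date (later first) (reversed rule for this group): Harlow (2008-11-16) before Moreau (2003-05-16).
Mbeki and Pereira are each not shift-lead qualified, so the next rule applies.
Among Mbeki and Pereira, by classification seniority date (earlier first): Mbeki (2007-07-04) before Pereira (2007-08-08).
Full order: Harlow, Moreau, Mbeki, Pereira.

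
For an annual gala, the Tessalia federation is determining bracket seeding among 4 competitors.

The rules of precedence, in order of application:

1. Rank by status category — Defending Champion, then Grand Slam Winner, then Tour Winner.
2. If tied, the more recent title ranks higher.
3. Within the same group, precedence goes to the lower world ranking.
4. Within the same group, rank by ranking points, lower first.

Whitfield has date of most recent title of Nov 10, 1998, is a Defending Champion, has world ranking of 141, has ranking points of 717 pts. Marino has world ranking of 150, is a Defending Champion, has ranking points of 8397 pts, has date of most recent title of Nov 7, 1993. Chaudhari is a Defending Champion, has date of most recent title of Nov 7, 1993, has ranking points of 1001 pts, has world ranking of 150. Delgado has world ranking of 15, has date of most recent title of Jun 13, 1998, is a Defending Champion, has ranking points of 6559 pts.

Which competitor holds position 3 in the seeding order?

By status category: Whitfield, Delgado, Chaudhari and Marino (Defending Champion).
Among Whitfield, Delgado, Chaudhari and Marino, by date of most recent title (later first): Whitfield (Nov 10, 1998) before Delgado (Jun 13, 1998) before Chaudhari and Marino (Nov 7, 1993).
Chaudhari and Marino both have world ranking 150, so the next rule applies.
Among Chaudhari and Marino, by ranking points (lower first): Chaudhari (1001 pts) before Marino (8397 pts).
Order: Whitfield, Delgado, Chaudhari, Marino.

Chaudhari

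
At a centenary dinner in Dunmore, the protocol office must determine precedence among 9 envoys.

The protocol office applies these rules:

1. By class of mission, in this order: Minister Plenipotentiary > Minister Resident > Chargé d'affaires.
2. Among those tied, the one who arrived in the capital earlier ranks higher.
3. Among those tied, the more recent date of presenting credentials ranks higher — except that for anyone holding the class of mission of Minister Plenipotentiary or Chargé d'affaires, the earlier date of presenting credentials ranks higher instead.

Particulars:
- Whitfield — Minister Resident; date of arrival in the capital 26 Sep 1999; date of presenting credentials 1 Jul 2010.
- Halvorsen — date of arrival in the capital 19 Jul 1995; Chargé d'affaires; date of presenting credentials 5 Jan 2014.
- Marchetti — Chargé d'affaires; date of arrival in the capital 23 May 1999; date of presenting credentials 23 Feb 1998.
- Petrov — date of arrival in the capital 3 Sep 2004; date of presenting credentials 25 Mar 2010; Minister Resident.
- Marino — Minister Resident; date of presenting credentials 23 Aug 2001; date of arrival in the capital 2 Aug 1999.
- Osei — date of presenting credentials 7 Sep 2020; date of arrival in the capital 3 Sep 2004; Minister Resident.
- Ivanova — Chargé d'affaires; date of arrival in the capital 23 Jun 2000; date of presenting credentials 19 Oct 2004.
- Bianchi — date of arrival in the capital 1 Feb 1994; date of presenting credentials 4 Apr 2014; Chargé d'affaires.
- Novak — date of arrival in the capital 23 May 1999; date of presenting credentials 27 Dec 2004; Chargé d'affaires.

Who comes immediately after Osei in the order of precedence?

Petrov

By class of mission: Marino, Whitfield, Osei and Petrov (Minister Resident); then Bianchi, Halvorsen, Marchetti, Novak and Ivanova (Chargé d'affaires).
Among Marino, Whitfield, Osei and Petrov, by date of arrival in the capital (earlier first): Marino (2 Aug 1999) before Whitfield (26 Sep 1999) before Osei and Petrov (3 Sep 2004).
Among Osei and Petrov, by date of presenting credentials (later first): Osei (7 Sep 2020) before Petrov (25 Mar 2010).
Among Bianchi, Halvorsen, Marchetti, Novak and Ivanova, by date of arrival in the capital (earlier first): Bianchi (1 Feb 1994) before Halvorsen (19 Jul 1995) before Marchetti and Novak (23 May 1999) before Ivanova (23 Jun 2000).
Among Marchetti and Novak, by date of presenting credentials (earlier first) (reversed rule for this group): Marchetti (23 Feb 1998) before Novak (27 Dec 2004).
Order: Marino, Whitfield, Osei, Petrov, Bianchi, Halvorsen, Marchetti, Novak, Ivanova.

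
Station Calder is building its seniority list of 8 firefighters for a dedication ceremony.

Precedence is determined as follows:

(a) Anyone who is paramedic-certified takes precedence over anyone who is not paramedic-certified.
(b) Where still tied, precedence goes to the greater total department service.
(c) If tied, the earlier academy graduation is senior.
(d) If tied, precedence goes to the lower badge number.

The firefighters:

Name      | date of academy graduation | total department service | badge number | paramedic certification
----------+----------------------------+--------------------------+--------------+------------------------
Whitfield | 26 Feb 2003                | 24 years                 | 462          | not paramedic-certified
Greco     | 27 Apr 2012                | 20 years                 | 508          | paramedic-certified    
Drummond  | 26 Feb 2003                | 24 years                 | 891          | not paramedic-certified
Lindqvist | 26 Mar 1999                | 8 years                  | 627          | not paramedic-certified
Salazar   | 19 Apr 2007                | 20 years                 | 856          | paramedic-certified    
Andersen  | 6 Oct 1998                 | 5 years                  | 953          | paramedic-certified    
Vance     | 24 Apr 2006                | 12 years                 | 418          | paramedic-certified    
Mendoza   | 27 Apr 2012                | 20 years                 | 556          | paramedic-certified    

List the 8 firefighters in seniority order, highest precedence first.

By the first rule: Salazar, Greco, Mendoza, Vance and Andersen (each paramedic-certified); then Whitfield, Drummond and Lindqvist (each not paramedic-certified).
Among Salazar, Greco, Mendoza, Vance and Andersen, by total department service (higher first): Salazar, Greco and Mendoza (20 years) before Vance (12 years) before Andersen (5 years).
Among Salazar, Greco and Mendoza, by date of academy graduation (earlier first): Salazar (19 Apr 2007) before Greco and Mendoza (27 Apr 2012).
Among Greco and Mendoza, by badge number (lower first): Greco (508) before Mendoza (556).
Among Whitfield, Drummond and Lindqvist, by total department service (higher first): Whitfield and Drummond (24 years) before Lindqvist (8 years).
Whitfield and Drummond both have date of academy graduation 26 Feb 2003, so the next rule applies.
Among Whitfield and Drummond, by badge number (lower first): Whitfield (462) before Drummond (891).
Full order: Salazar, Greco, Mendoza, Vance, Andersen, Whitfield, Drummond, Lindqvist.

Salazar, Greco, Mendoza, Vance, Andersen, Whitfield, Drummond, Lindqvist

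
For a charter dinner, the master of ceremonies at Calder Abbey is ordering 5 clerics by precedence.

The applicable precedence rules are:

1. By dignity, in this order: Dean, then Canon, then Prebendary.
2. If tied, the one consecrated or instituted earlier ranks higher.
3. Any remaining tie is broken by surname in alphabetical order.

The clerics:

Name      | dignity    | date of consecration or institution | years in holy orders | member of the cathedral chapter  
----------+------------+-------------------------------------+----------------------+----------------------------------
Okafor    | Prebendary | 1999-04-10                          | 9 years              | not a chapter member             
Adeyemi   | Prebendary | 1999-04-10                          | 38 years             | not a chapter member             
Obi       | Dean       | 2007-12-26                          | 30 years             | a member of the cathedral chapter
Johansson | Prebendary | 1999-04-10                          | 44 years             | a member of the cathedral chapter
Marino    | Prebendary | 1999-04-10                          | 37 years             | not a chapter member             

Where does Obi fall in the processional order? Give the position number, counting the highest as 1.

By dignity: Obi (Dean); then Adeyemi, Johansson, Marino and Okafor (Prebendary).
Adeyemi, Johansson, Marino and Okafor all have date of consecration or institution 1999-04-10, so the next rule applies.
Among Adeyemi, Johansson, Marino and Okafor, alphabetically by surname: Adeyemi before Johansson before Marino before Okafor.
Order: Obi, Adeyemi, Johansson, Marino, Okafor. So position 1.

1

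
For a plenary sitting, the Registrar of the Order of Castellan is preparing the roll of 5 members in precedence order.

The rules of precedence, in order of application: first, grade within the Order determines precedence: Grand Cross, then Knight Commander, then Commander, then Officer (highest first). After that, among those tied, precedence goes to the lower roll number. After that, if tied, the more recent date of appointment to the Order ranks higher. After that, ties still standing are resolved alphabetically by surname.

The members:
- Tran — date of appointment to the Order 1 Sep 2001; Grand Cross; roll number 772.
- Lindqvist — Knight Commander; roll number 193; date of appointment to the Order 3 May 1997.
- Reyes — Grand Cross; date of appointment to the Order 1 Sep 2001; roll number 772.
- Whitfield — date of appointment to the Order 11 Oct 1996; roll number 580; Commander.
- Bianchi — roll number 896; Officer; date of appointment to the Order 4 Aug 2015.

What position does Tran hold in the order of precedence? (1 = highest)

2

By grade within the Order: Reyes and Tran (Grand Cross); then Lindqvist (Knight Commander); then Whitfield (Commander); then Bianchi (Officer).
Reyes and Tran both have roll number 772, so the next rule applies.
Reyes and Tran both have date of appointment to the Order 1 Sep 2001, so the next rule applies.
Among Reyes and Tran, alphabetically by surname: Reyes before Tran.
Order: Reyes, Tran, Lindqvist, Whitfield, Bianchi. So position 2.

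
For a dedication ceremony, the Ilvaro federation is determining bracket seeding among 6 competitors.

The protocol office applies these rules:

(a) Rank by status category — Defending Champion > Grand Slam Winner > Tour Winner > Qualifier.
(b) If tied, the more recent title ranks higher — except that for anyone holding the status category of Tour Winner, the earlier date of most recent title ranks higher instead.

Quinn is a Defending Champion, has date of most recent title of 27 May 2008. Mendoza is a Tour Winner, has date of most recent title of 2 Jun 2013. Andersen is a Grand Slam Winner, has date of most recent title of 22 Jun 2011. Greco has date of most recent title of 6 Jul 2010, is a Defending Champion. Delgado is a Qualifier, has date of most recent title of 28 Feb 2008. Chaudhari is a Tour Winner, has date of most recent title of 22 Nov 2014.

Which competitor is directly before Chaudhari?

By status category: Greco and Quinn (Defending Champion); then Andersen (Grand Slam Winner); then Mendoza and Chaudhari (Tour Winner); then Delgado (Qualifier).
Among Greco and Quinn, by date of most recent title (later first): Greco (6 Jul 2010) before Quinn (27 May 2008).
Among Mendoza and Chaudhari, by date of most recent title (earlier first) (reversed rule for this group): Mendoza (2 Jun 2013) before Chaudhari (22 Nov 2014).
Order: Greco, Quinn, Andersen, Mendoza, Chaudhari, Delgado.

Mendoza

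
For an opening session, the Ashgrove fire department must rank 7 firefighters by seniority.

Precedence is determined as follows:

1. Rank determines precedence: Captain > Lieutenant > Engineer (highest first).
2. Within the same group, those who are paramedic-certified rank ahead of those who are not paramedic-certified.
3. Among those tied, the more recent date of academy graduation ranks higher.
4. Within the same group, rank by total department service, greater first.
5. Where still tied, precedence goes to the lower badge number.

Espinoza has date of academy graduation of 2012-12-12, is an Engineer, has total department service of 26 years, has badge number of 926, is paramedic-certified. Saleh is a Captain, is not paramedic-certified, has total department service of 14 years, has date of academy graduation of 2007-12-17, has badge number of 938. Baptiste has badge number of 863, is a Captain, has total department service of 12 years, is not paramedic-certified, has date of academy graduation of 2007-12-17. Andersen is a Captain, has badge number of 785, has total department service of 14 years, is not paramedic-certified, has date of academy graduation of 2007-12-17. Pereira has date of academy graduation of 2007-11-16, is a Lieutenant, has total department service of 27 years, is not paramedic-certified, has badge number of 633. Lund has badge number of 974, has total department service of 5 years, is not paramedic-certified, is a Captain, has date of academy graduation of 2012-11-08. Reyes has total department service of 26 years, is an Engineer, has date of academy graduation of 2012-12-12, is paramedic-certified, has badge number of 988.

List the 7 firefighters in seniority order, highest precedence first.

Lund, Andersen, Saleh, Baptiste, Pereira, Espinoza, Reyes

By rank: Lund, Andersen, Saleh and Baptiste (Captain); then Pereira (Lieutenant); then Espinoza and Reyes (Engineer).
Lund, Andersen, Saleh and Baptiste are each not paramedic-certified, so the next rule applies.
Among Lund, Andersen, Saleh and Baptiste, by date of academy graduation (later first): Lund (2012-11-08) before Andersen, Saleh and Baptiste (2007-12-17).
Among Andersen, Saleh and Baptiste, by total department service (higher first): Andersen and Saleh (14 years) before Baptiste (12 years).
Among Andersen and Saleh, by badge number (lower first): Andersen (785) before Saleh (938).
Espinoza and Reyes are each paramedic-certified, so the next rule applies.
Espinoza and Reyes both have date of academy graduation 2012-12-12, so the next rule applies.
Espinoza and Reyes both have total department service 26 years, so the next rule applies.
Among Espinoza and Reyes, by badge number (lower first): Espinoza (926) before Reyes (988).
Full order: Lund, Andersen, Saleh, Baptiste, Pereira, Espinoza, Reyes.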